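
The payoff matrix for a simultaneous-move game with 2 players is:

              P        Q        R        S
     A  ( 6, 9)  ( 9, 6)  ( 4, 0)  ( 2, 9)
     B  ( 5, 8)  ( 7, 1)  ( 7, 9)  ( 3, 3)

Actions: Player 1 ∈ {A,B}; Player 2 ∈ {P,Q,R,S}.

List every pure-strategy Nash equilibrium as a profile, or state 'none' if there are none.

(A,P): NE
(A,Q): not NE [P2→S gives 9>6]
(A,R): not NE [P1→B gives 7>4; P2→S gives 9>0]
(A,S): not NE [P1→B gives 3>2]
(B,P): not NE [P1→A gives 6>5; P2→R gives 9>8]
(B,Q): not NE [P1→A gives 9>7; P2→R gives 9>1]
(B,R): NE
(B,S): not NE [P2→R gives 9>3]

Nash profiles: (A,P), (B,R)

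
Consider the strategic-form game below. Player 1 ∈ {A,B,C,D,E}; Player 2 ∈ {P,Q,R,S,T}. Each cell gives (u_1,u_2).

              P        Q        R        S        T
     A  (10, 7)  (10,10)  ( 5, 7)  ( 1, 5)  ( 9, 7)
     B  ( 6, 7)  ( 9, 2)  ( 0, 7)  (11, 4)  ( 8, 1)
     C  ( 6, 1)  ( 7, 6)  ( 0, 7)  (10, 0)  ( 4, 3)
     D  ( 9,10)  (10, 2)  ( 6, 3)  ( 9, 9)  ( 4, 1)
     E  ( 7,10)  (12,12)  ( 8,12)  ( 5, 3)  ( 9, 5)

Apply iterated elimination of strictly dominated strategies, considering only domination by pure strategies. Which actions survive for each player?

P2 drop S (P beats it: A:7>5 B:7>4 C:1>0 D:10>9 E:10>3)
P1 drop B (A beats it: P:10>6 Q:10>9 R:5>0 T:9>8)
P1 drop C (A beats it: P:10>6 Q:10>7 R:5>0 T:9>4)
P2 drop T (Q beats it: A:10>7 D:2>1 E:12>5)
P1→{A,D,E} P2→{P,Q,R}

IESDS → P1:{A,D,E} P2:{P,Q,R}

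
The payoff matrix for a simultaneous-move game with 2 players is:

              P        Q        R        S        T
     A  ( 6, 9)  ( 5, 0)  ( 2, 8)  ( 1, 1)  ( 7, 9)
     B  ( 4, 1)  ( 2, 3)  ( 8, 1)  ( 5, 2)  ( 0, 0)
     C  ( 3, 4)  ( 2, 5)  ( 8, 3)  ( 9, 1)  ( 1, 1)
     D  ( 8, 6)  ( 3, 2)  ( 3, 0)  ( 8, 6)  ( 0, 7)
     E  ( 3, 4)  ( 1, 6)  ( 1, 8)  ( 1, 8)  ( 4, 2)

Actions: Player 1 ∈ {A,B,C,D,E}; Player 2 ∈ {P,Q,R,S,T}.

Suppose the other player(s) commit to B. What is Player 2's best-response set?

P2 best: {Q}

u_2(P vs B) = 1
u_2(Q vs B) = 3
u_2(R vs B) = 1
u_2(S vs B) = 2
u_2(T vs B) = 0
max payoff 3 at {Q}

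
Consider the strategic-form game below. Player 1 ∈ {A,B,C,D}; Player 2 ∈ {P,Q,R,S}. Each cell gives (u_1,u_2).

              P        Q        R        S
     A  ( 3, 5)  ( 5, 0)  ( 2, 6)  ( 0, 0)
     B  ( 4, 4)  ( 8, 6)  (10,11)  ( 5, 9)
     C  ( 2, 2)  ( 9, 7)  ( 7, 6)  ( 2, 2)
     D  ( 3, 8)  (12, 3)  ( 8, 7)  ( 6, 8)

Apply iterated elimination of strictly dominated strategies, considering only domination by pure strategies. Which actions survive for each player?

P1 drop A (B beats it: P:4>3 Q:8>5 R:10>2 S:5>0)
P1 drop C (D beats it: P:3>2 Q:12>9 R:8>7 S:6>2)
P2 drop Q (R beats it: B:11>6 D:7>3)
P1→{B,D} P2→{P,R,S}

Survivors P1:{B,D} P2:{P,R,S}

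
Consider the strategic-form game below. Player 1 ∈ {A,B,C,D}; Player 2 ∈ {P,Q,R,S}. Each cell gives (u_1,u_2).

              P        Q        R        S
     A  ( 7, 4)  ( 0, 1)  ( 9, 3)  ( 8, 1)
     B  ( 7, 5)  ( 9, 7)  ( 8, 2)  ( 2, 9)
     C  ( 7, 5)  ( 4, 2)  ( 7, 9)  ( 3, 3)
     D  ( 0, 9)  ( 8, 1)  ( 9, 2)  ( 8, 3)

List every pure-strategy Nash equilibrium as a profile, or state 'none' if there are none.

NE set: (A,P)

(A,P): NE
(A,Q): not NE [P1→B gives 9>0; P2→P gives 4>1]
(A,R): not NE [P2→P gives 4>3]
(A,S): not NE [P2→P gives 4>1]
(B,P): not NE [P2→S gives 9>5]
(B,Q): not NE [P2→S gives 9>7]
(B,R): not NE [P1→D gives 9>8; P2→S gives 9>2]
(B,S): not NE [P1→D gives 8>2]
(C,P): not NE [P2→R gives 9>5]
(C,Q): not NE [P1→B gives 9>4; P2→R gives 9>2]
(C,R): not NE [P1→D gives 9>7]
(C,S): not NE [P1→D gives 8>3; P2→R gives 9>3]
(D,P): not NE [P1→C gives 7>0]
(D,Q): not NE [P1→B gives 9>8; P2→P gives 9>1]
(D,R): not NE [P2→P gives 9>2]
(D,S): not NE [P2→P gives 9>3]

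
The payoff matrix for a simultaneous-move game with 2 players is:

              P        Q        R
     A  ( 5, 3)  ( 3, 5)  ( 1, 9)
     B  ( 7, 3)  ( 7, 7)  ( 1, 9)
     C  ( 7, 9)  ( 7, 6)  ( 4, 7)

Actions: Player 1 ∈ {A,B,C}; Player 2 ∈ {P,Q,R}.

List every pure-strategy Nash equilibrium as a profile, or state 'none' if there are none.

(A,P): not NE [P1→C gives 7>5; P2→R gives 9>3]
(A,Q): not NE [P1→C gives 7>3; P2→R gives 9>5]
(A,R): not NE [P1→C gives 4>1]
(B,P): not NE [P2→R gives 9>3]
(B,Q): not NE [P2→R gives 9>7]
(B,R): not NE [P1→C gives 4>1]
(C,P): NE
(C,Q): not NE [P2→P gives 9>6]
(C,R): not NE [P2→P gives 9>7]

NE set: (C,P)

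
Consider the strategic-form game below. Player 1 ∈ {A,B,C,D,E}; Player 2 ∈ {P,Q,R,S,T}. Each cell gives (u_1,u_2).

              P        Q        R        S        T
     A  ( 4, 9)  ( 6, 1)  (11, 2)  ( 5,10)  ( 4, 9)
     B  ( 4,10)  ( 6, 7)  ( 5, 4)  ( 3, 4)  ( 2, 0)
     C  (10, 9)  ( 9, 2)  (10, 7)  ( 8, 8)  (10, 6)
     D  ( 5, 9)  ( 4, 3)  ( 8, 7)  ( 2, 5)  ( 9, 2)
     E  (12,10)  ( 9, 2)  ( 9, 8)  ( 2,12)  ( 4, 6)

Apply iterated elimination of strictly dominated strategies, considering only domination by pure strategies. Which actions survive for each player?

P1 drop B (C beats it: P:10>4 Q:9>6 R:10>5 S:8>3 T:10>2)
P1 drop D (C beats it: P:10>5 Q:9>4 R:10>8 S:8>2 T:10>9)
P2 drop Q (P beats it: A:9>1 C:9>2 E:10>2)
P2 drop R (P beats it: A:9>2 C:9>7 E:10>8)
P1 drop A (C beats it: P:10>4 S:8>5 T:10>4)
P2 drop T (P beats it: C:9>6 E:10>6)
P1→{C,E} P2→{P,S}

IESDS → P1:{C,E} P2:{P,S}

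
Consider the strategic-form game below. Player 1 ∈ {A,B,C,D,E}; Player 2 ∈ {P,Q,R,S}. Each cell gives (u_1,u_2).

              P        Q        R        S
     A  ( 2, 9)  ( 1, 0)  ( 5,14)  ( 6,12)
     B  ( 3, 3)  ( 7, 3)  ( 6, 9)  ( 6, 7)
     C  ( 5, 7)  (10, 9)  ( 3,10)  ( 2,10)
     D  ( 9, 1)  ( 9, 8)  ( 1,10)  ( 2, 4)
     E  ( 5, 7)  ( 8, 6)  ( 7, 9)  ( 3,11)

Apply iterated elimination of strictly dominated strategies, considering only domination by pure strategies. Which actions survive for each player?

P2 drop P (R beats it: A:14>9 B:9>3 C:10>7 D:10>1 E:9>7)
P2 drop Q (R beats it: A:14>0 B:9>3 C:10>9 D:10>8 E:9>6)
P1 drop C (A beats it: R:5>3 S:6>2)
P1 drop D (A beats it: R:5>1 S:6>2)
P1→{A,B,E} P2→{R,S}

Survivors P1:{A,B,E} P2:{R,S}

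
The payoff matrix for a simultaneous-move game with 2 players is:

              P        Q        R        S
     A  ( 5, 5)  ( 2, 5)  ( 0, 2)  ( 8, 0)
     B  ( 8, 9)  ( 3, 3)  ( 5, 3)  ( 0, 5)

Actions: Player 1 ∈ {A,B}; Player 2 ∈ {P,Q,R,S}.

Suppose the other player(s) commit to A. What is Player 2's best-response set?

argmax u_2 = {P,Q}

u_2(P vs A) = 5
u_2(Q vs A) = 5
u_2(R vs A) = 2
u_2(S vs A) = 0
max payoff 5 at {P,Q}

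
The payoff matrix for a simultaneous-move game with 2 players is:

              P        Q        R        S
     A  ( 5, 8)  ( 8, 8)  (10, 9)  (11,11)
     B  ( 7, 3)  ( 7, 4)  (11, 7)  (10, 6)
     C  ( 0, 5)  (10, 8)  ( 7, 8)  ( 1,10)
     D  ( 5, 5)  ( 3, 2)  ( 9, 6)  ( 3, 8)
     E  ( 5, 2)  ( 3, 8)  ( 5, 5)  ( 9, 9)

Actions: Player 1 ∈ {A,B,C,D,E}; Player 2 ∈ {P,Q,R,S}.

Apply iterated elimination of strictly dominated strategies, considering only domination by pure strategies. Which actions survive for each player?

P1 drop D (B beats it: P:7>5 Q:7>3 R:11>9 S:10>3)
P1 drop E (B beats it: P:7>5 Q:7>3 R:11>5 S:10>9)
P2 drop P (R beats it: A:9>8 B:7>3 C:8>5)
P2 drop Q (S beats it: A:11>8 B:6>4 C:10>8)
P1 drop C (A beats it: R:10>7 S:11>1)
P1→{A,B} P2→{R,S}

IESDS → P1:{A,B} P2:{R,S}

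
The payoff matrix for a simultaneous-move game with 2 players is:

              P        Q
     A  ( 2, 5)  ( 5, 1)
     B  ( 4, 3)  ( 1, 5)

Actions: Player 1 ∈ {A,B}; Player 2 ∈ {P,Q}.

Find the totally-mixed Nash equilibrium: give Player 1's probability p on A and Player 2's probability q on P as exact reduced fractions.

P1 indiff ⇒ q·2+(1-q)·5 = q·4+(1-q)·1 ⇒ q(-2) = (1-q)(-4) ⇒ q = 2/3
P2 indiff ⇒ p·5+(1-p)·3 = p·1+(1-p)·5 ⇒ p(4) = (1-p)(2) ⇒ p = 1/3

P1 mixes 1/3 on A; P2 mixes 2/3 on P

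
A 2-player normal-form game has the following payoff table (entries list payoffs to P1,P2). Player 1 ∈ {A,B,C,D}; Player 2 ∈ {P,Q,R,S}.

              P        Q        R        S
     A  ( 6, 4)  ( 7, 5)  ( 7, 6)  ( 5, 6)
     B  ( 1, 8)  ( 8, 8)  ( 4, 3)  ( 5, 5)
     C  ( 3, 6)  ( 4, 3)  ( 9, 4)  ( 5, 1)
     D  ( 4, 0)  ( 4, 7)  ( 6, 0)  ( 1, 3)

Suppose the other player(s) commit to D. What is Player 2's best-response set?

u_2(P vs D) = 0
u_2(Q vs D) = 7
u_2(R vs D) = 0
u_2(S vs D) = 3
max payoff 7 at {Q}

BR_2 = {Q}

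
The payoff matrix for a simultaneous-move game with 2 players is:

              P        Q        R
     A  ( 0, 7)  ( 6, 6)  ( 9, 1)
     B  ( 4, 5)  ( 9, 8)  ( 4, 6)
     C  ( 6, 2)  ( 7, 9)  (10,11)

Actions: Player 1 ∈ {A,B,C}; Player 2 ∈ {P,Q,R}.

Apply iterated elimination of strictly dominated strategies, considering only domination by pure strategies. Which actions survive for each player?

Survivors P1:{B,C} P2:{Q,R}

P1 drop A (C beats it: P:6>0 Q:7>6 R:10>9)
P2 drop P (Q beats it: B:8>5 C:9>2)
P1→{B,C} P2→{Q,R}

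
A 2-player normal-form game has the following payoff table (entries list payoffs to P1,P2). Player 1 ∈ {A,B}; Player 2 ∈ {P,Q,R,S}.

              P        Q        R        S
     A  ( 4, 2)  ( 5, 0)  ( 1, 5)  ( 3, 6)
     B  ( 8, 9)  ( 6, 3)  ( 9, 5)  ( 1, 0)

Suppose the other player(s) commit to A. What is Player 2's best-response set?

u_2(P vs A) = 2
u_2(Q vs A) = 0
u_2(R vs A) = 5
u_2(S vs A) = 6
max payoff 6 at {S}

BR_2 = {S}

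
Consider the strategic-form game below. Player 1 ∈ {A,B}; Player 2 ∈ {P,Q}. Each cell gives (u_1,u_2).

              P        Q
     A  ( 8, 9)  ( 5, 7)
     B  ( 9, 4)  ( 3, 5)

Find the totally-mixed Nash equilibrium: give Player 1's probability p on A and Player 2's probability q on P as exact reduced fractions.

P1 indiff ⇒ q·8+(1-q)·5 = q·9+(1-q)·3 ⇒ q(-1) = (1-q)(-2) ⇒ q = 2/3
P2 indiff ⇒ p·9+(1-p)·4 = p·7+(1-p)·5 ⇒ p(2) = (1-p)(1) ⇒ p = 1/3

(p,q) = (1/3, 2/3)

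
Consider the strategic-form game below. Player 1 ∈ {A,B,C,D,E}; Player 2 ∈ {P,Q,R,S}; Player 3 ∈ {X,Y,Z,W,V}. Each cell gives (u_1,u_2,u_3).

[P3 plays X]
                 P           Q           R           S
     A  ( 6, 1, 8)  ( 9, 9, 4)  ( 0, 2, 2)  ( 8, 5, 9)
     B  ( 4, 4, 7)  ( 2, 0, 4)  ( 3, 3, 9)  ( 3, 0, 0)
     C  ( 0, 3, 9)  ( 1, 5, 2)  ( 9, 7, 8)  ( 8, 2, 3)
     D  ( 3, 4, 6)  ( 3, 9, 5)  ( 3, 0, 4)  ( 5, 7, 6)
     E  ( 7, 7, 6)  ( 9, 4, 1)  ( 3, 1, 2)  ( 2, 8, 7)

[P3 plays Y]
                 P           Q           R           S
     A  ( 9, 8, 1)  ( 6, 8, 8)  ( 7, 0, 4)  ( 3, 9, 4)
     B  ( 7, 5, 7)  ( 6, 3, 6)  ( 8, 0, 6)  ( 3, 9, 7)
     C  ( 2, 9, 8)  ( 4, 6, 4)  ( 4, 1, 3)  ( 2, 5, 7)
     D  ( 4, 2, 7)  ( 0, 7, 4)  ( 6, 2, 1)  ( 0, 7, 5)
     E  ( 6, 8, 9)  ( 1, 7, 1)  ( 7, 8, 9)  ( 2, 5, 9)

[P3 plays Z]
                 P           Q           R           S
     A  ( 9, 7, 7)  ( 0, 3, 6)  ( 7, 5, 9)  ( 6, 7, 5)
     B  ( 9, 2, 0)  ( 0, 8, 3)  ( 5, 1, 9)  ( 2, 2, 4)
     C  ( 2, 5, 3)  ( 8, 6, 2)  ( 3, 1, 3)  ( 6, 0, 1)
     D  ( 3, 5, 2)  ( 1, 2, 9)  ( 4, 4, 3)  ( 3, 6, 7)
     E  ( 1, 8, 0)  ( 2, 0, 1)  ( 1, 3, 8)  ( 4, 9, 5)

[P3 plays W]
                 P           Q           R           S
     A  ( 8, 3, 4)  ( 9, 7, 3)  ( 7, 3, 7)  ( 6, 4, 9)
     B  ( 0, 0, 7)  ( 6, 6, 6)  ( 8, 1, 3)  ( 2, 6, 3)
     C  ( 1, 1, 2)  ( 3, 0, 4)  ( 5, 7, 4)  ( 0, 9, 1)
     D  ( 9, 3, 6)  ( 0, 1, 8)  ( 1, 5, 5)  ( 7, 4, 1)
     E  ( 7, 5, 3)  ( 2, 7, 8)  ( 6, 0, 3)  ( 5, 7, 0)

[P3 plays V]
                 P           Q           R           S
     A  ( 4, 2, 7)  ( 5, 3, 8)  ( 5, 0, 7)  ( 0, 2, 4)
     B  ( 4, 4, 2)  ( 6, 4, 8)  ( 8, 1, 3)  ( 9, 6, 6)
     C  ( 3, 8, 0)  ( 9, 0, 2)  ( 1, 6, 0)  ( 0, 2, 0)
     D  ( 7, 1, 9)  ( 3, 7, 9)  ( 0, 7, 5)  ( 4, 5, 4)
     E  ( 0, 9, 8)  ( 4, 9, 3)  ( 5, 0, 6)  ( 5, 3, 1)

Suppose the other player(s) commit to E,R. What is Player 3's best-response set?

u_3(X vs E,R) = 2
u_3(Y vs E,R) = 9
u_3(Z vs E,R) = 8
u_3(W vs E,R) = 3
u_3(V vs E,R) = 6
max payoff 9 at {Y}

P3 best: {Y}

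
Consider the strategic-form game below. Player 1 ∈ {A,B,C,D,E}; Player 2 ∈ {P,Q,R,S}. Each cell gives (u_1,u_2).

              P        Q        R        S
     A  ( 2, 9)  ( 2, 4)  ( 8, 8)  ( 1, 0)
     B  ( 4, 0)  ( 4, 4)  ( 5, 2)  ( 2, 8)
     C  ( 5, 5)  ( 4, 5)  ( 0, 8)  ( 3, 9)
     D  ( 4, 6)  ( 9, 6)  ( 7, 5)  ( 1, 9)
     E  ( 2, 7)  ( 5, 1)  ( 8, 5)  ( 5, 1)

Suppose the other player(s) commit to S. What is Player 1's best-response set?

u_1(A vs S) = 1
u_1(B vs S) = 2
u_1(C vs S) = 3
u_1(D vs S) = 1
u_1(E vs S) = 5
max payoff 5 at {E}

argmax u_1 = {E}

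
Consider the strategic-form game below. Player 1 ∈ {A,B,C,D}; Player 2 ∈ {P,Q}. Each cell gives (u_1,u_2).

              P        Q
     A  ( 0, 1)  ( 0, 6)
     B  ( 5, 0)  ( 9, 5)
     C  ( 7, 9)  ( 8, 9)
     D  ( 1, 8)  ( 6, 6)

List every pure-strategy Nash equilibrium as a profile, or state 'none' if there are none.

Nash profiles: (B,Q), (C,P)

(A,P): not NE [P1→C gives 7>0; P2→Q gives 6>1]
(A,Q): not NE [P1→B gives 9>0]
(B,P): not NE [P1→C gives 7>5; P2→Q gives 5>0]
(B,Q): NE
(C,P): NE
(C,Q): not NE [P1→B gives 9>8]
(D,P): not NE [P1→C gives 7>1]
(D,Q): not NE [P1→B gives 9>6; P2→P gives 8>6]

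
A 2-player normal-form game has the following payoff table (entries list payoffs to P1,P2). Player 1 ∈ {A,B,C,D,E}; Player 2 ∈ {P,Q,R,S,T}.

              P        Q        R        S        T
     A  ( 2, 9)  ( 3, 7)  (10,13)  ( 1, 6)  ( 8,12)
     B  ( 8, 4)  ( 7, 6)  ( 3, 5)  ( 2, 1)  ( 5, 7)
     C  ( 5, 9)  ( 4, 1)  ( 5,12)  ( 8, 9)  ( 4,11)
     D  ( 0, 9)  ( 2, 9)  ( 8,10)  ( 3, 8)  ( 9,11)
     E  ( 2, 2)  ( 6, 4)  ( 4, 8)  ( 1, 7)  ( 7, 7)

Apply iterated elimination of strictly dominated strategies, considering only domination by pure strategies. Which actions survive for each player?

Remaining: P1:{A,D} P2:{R,T}

P2 drop P (R beats it: A:13>9 B:5>4 C:12>9 D:10>9 E:8>2)
P2 drop Q (T beats it: A:12>7 B:7>6 C:11>1 D:11>9 E:7>4)
P1 drop B (D beats it: R:8>3 S:3>2 T:9>5)
P1 drop E (D beats it: R:8>4 S:3>1 T:9>7)
P2 drop S (R beats it: A:13>6 C:12>9 D:10>8)
P1 drop C (A beats it: R:10>5 T:8>4)
P1→{A,D} P2→{R,T}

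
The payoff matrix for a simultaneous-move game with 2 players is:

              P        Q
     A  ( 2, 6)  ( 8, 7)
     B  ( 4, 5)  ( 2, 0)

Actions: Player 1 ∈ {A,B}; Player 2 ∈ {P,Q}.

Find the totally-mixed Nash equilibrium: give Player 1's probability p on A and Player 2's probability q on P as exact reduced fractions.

p=5/6, q=3/4

P1 indiff ⇒ q·2+(1-q)·8 = q·4+(1-q)·2 ⇒ q(-2) = (1-q)(-6) ⇒ q = 3/4
P2 indiff ⇒ p·6+(1-p)·5 = p·7+(1-p)·0 ⇒ p(-1) = (1-p)(-5) ⇒ p = 5/6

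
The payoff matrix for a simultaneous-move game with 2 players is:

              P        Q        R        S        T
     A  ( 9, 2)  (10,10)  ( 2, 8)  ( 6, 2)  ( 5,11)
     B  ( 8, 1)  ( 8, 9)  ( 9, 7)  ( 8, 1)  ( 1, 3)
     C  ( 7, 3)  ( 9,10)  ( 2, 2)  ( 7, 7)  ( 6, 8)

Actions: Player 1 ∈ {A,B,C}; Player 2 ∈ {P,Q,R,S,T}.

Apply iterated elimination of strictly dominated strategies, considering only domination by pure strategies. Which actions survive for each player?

P2 drop P (Q beats it: A:10>2 B:9>1 C:10>3)
P2 drop R (Q beats it: A:10>8 B:9>7 C:10>2)
P2 drop S (Q beats it: A:10>2 B:9>1 C:10>7)
P1 drop B (A beats it: Q:10>8 T:5>1)
P1→{A,C} P2→{Q,T}

IESDS → P1:{A,C} P2:{Q,T}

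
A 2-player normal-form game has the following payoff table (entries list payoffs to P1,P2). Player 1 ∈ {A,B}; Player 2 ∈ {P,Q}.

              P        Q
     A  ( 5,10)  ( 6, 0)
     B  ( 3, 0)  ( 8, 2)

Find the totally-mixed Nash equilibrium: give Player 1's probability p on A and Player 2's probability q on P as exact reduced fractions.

P1 indiff ⇒ q·5+(1-q)·6 = q·3+(1-q)·8 ⇒ q(2) = (1-q)(2) ⇒ q = 1/2
P2 indiff ⇒ p·10+(1-p)·0 = p·0+(1-p)·2 ⇒ p(10) = (1-p)(2) ⇒ p = 1/6

(p,q) = (1/6, 1/2)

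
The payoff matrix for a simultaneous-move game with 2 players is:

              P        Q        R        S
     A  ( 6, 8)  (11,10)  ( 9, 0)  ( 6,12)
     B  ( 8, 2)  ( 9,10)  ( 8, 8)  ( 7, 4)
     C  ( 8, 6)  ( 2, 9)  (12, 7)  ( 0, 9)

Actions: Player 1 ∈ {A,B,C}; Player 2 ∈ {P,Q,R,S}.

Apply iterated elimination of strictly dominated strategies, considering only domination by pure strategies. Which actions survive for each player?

P2 drop P (Q beats it: A:10>8 B:10>2 C:9>6)
P2 drop R (Q beats it: A:10>0 B:10>8 C:9>7)
P1 drop C (A beats it: Q:11>2 S:6>0)
P1→{A,B} P2→{Q,S}

Survivors P1:{A,B} P2:{Q,S}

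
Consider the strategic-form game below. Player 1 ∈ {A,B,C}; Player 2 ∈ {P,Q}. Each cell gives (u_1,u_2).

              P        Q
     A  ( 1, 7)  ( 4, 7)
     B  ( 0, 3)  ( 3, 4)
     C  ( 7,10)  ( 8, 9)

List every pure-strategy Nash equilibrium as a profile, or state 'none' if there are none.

PSNE = {(C,P)}

(A,P): not NE [P1→C gives 7>1]
(A,Q): not NE [P1→C gives 8>4]
(B,P): not NE [P1→C gives 7>0; P2→Q gives 4>3]
(B,Q): not NE [P1→C gives 8>3]
(C,P): NE
(C,Q): not NE [P2→P gives 10>9]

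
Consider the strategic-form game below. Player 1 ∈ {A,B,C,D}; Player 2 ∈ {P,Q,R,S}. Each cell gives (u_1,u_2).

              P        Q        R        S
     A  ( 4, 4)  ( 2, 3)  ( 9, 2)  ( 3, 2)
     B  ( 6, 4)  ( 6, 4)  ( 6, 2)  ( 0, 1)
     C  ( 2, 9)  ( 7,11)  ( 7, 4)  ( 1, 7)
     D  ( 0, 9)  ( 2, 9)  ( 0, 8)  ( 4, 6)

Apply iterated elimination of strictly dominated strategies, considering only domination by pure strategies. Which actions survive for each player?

P2 drop R (P beats it: A:4>2 B:4>2 C:9>4 D:9>8)
P2 drop S (P beats it: A:4>2 B:4>1 C:9>7 D:9>6)
P1 drop A (B beats it: P:6>4 Q:6>2)
P1 drop D (B beats it: P:6>0 Q:6>2)
P1→{B,C} P2→{P,Q}

Survivors P1:{B,C} P2:{P,Q}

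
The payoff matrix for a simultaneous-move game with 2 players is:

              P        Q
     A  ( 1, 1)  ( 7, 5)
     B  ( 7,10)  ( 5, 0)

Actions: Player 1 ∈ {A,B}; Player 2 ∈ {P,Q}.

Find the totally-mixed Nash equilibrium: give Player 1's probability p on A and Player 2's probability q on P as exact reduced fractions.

(p,q) = (5/7, 1/4)

P1 indiff ⇒ q·1+(1-q)·7 = q·7+(1-q)·5 ⇒ q(-6) = (1-q)(-2) ⇒ q = 1/4
P2 indiff ⇒ p·1+(1-p)·10 = p·5+(1-p)·0 ⇒ p(-4) = (1-p)(-10) ⇒ p = 5/7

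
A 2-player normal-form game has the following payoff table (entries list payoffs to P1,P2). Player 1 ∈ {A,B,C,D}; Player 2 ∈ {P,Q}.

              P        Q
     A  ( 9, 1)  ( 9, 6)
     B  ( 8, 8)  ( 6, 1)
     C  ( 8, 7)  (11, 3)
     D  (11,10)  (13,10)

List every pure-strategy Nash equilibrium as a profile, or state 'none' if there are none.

(A,P): not NE [P1→D gives 11>9; P2→Q gives 6>1]
(A,Q): not NE [P1→D gives 13>9]
(B,P): not NE [P1→D gives 11>8]
(B,Q): not NE [P1→D gives 13>6; P2→P gives 8>1]
(C,P): not NE [P1→D gives 11>8]
(C,Q): not NE [P1→D gives 13>11; P2→P gives 7>3]
(D,P): NE
(D,Q): NE

Nash profiles: (D,P), (D,Q)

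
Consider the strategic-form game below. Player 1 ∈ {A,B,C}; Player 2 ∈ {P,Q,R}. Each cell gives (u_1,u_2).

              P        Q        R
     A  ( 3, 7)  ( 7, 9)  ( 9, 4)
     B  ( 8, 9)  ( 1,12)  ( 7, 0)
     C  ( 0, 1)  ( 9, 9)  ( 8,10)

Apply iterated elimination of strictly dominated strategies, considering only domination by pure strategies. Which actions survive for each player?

P2 drop P (Q beats it: A:9>7 B:12>9 C:9>1)
P1 drop B (A beats it: Q:7>1 R:9>7)
P1→{A,C} P2→{Q,R}

Remaining: P1:{A,C} P2:{Q,R}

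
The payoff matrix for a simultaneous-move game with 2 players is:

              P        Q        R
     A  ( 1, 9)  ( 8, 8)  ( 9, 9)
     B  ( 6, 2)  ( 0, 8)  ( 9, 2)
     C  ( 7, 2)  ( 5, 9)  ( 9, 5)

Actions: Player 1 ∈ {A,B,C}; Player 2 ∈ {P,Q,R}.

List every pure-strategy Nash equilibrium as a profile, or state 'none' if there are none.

PSNE = {(A,R)}

(A,P): not NE [P1→C gives 7>1]
(A,Q): not NE [P2→R gives 9>8]
(A,R): NE
(B,P): not NE [P1→C gives 7>6; P2→Q gives 8>2]
(B,Q): not NE [P1→A gives 8>0]
(B,R): not NE [P2→Q gives 8>2]
(C,P): not NE [P2→Q gives 9>2]
(C,Q): not NE [P1→A gives 8>5]
(C,R): not NE [P2→Q gives 9>5]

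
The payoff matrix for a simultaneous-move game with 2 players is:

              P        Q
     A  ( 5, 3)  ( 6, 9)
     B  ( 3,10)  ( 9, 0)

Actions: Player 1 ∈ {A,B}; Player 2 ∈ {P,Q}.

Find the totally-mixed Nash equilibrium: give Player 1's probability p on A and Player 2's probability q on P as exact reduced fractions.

P1 indiff ⇒ q·5+(1-q)·6 = q·3+(1-q)·9 ⇒ q(2) = (1-q)(3) ⇒ q = 3/5
P2 indiff ⇒ p·3+(1-p)·10 = p·9+(1-p)·0 ⇒ p(-6) = (1-p)(-10) ⇒ p = 5/8

p=5/8, q=3/5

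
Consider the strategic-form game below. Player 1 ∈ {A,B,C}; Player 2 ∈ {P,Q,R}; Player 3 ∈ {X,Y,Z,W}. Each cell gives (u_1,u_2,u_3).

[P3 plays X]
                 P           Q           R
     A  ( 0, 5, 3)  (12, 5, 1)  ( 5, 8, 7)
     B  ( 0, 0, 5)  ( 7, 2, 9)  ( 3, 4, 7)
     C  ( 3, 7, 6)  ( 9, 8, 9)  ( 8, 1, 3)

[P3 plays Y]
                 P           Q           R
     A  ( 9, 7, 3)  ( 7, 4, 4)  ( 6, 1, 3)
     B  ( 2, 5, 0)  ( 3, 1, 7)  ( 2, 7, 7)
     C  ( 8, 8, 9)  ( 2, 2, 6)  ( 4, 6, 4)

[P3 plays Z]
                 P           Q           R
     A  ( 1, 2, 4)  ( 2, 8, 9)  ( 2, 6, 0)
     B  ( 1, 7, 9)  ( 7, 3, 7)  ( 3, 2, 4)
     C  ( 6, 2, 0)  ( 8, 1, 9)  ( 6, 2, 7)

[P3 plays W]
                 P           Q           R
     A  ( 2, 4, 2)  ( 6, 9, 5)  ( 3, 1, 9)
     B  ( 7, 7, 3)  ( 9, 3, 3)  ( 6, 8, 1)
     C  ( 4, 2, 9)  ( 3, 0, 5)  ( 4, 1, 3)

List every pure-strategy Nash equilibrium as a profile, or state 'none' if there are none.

PSNE = {(C,R,Z)}

(A,P,X): not NE [P1→C gives 3>0; P2→R gives 8>5; P3→Z gives 4>3]
(A,P,Y): not NE [P3→Z gives 4>3]
(A,P,Z): not NE [P1→C gives 6>1; P2→Q gives 8>2]
(A,P,W): not NE [P1→B gives 7>2; P2→Q gives 9>4; P3→Z gives 4>2]
(A,Q,X): not NE [P2→R gives 8>5; P3→Z gives 9>1]
(A,Q,Y): not NE [P2→P gives 7>4; P3→Z gives 9>4]
(A,Q,Z): not NE [P1→C gives 8>2]
(A,Q,W): not NE [P1→B gives 9>6; P3→Z gives 9>5]
(A,R,X): not NE [P1→C gives 8>5; P3→W gives 9>7]
(A,R,Y): not NE [P2→P gives 7>1; P3→W gives 9>3]
(A,R,Z): not NE [P1→C gives 6>2; P2→Q gives 8>6; P3→W gives 9>0]
(A,R,W): not NE [P1→B gives 6>3; P2→Q gives 9>1]
(B,P,X): not NE [P1→C gives 3>0; P2→R gives 4>0; P3→Z gives 9>5]
(B,P,Y): not NE [P1→A gives 9>2; P2→R gives 7>5; P3→Z gives 9>0]
(B,P,Z): not NE [P1→C gives 6>1]
(B,P,W): not NE [P2→R gives 8>7; P3→Z gives 9>3]
(B,Q,X): not NE [P1→A gives 12>7; P2→R gives 4>2]
(B,Q,Y): not NE [P1→A gives 7>3; P2→R gives 7>1; P3→X gives 9>7]
(B,Q,Z): not NE [P1→C gives 8>7; P2→P gives 7>3; P3→X gives 9>7]
(B,Q,W): not NE [P2→R gives 8>3; P3→X gives 9>3]
(B,R,X): not NE [P1→C gives 8>3]
(B,R,Y): not NE [P1→A gives 6>2]
(B,R,Z): not NE [P1→C gives 6>3; P2→P gives 7>2; P3→Y gives 7>4]
(B,R,W): not NE [P3→Y gives 7>1]
(C,P,X): not NE [P2→Q gives 8>7; P3→W gives 9>6]
(C,P,Y): not NE [P1→A gives 9>8]
(C,P,Z): not NE [P3→W gives 9>0]
(C,P,W): not NE [P1→B gives 7>4]
(C,Q,X): not NE [P1→A gives 12>9]
(C,Q,Y): not NE [P1→A gives 7>2; P2→P gives 8>2; P3→Z gives 9>6]
(C,Q,Z): not NE [P2→R gives 2>1]
(C,Q,W): not NE [P1→B gives 9>3; P2→P gives 2>0; P3→Z gives 9>5]
(C,R,X): not NE [P2→Q gives 8>1; P3→Z gives 7>3]
(C,R,Y): not NE [P1→A gives 6>4; P2→P gives 8>6; P3→Z gives 7>4]
(C,R,Z): NE
(C,R,W): not NE [P1→B gives 6>4; P2→P gives 2>1; P3→Z gives 7>3]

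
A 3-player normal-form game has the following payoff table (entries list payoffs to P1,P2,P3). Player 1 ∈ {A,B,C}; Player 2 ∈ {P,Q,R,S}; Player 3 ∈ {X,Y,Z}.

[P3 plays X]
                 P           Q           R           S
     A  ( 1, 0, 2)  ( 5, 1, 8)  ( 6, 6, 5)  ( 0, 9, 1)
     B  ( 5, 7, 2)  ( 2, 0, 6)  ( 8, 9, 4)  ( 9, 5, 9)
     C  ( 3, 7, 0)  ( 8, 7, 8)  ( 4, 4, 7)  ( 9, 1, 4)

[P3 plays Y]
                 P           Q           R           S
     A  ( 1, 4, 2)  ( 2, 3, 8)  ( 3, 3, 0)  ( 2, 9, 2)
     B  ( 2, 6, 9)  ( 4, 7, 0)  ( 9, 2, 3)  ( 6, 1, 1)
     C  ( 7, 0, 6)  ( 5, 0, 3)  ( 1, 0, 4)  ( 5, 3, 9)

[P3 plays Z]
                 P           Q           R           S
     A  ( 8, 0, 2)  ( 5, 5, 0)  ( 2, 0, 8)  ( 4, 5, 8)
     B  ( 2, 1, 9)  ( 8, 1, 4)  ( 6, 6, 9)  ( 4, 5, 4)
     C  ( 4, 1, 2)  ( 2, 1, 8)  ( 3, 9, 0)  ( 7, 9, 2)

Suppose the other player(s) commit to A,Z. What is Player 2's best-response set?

P2 best: {Q,S}

u_2(P vs A,Z) = 0
u_2(Q vs A,Z) = 5
u_2(R vs A,Z) = 0
u_2(S vs A,Z) = 5
max payoff 5 at {Q,S}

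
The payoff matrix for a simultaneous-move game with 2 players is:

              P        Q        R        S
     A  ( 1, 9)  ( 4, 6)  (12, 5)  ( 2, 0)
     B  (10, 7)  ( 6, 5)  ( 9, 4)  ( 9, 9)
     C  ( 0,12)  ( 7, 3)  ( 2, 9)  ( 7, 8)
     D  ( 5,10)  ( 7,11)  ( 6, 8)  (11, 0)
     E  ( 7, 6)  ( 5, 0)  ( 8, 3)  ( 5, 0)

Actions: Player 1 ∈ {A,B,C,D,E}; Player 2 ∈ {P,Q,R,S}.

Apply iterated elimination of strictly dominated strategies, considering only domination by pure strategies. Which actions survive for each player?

Remaining: P1:{B,C,D} P2:{P,Q,S}

P1 drop E (B beats it: P:10>7 Q:6>5 R:9>8 S:9>5)
P2 drop R (P beats it: A:9>5 B:7>4 C:12>9 D:10>8)
P1 drop A (B beats it: P:10>1 Q:6>4 S:9>2)
P1→{B,C,D} P2→{P,Q,S}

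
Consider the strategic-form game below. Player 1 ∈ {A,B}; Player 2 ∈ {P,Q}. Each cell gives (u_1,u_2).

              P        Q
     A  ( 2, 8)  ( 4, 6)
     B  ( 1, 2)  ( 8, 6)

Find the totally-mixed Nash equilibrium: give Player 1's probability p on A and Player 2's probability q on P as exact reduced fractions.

P1 mixes 2/3 on A; P2 mixes 4/5 on P

P1 indiff ⇒ q·2+(1-q)·4 = q·1+(1-q)·8 ⇒ q(1) = (1-q)(4) ⇒ q = 4/5
P2 indiff ⇒ p·8+(1-p)·2 = p·6+(1-p)·6 ⇒ p(2) = (1-p)(4) ⇒ p = 2/3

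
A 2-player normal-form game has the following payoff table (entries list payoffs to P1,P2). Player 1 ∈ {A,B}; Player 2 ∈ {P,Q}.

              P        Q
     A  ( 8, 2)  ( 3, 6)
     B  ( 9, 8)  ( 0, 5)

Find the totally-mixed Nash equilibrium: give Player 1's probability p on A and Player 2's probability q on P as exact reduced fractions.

p=3/7, q=3/4

P1 indiff ⇒ q·8+(1-q)·3 = q·9+(1-q)·0 ⇒ q(-1) = (1-q)(-3) ⇒ q = 3/4
P2 indiff ⇒ p·2+(1-p)·8 = p·6+(1-p)·5 ⇒ p(-4) = (1-p)(-3) ⇒ p = 3/7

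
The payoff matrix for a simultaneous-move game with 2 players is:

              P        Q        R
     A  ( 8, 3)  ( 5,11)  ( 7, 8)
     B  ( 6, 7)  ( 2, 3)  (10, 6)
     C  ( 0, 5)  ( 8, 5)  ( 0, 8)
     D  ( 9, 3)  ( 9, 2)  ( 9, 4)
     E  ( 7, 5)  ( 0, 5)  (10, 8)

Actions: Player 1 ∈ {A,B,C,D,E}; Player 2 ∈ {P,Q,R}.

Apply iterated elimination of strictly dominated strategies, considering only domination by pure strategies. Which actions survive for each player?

Survivors P1:{B,D,E} P2:{P,R}

P1 drop A (D beats it: P:9>8 Q:9>5 R:9>7)
P1 drop C (D beats it: P:9>0 Q:9>8 R:9>0)
P2 drop Q (R beats it: B:6>3 D:4>2 E:8>5)
P1→{B,D,E} P2→{P,R}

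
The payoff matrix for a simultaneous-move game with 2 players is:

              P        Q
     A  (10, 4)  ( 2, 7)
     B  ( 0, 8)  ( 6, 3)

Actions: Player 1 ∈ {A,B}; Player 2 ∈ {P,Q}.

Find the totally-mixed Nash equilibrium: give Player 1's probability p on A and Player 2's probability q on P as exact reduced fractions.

P1 indiff ⇒ q·10+(1-q)·2 = q·0+(1-q)·6 ⇒ q(10) = (1-q)(4) ⇒ q = 2/7
P2 indiff ⇒ p·4+(1-p)·8 = p·7+(1-p)·3 ⇒ p(-3) = (1-p)(-5) ⇒ p = 5/8

P1 mixes 5/8 on A; P2 mixes 2/7 on P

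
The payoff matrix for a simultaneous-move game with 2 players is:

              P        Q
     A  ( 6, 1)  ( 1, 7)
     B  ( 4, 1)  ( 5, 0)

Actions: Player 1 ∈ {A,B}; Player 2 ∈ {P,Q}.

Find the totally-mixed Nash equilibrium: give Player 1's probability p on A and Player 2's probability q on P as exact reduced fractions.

P1 mixes 1/7 on A; P2 mixes 2/3 on P

P1 indiff ⇒ q·6+(1-q)·1 = q·4+(1-q)·5 ⇒ q(2) = (1-q)(4) ⇒ q = 2/3
P2 indiff ⇒ p·1+(1-p)·1 = p·7+(1-p)·0 ⇒ p(-6) = (1-p)(-1) ⇒ p = 1/7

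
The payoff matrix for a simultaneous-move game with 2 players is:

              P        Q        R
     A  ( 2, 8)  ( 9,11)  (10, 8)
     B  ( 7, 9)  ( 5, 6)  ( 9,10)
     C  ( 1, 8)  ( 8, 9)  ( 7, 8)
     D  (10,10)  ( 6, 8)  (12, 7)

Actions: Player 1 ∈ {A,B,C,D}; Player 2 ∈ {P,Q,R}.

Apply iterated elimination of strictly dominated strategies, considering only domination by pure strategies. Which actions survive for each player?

Survivors P1:{A,D} P2:{P,Q}

P1 drop B (D beats it: P:10>7 Q:6>5 R:12>9)
P1 drop C (A beats it: P:2>1 Q:9>8 R:10>7)
P2 drop R (Q beats it: A:11>8 D:8>7)
P1→{A,D} P2→{P,Q}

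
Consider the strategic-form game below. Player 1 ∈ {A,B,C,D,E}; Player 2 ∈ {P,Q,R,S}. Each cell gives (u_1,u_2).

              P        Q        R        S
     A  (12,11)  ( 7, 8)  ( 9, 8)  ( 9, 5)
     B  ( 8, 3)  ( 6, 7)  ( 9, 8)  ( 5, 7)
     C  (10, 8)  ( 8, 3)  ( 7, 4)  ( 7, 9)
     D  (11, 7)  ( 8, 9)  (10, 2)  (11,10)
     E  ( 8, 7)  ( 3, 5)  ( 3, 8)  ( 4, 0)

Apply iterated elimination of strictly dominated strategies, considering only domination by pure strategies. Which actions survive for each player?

P1 drop B (D beats it: P:11>8 Q:8>6 R:10>9 S:11>5)
P1 drop E (A beats it: P:12>8 Q:7>3 R:9>3 S:9>4)
P2 drop R (P beats it: A:11>8 C:8>4 D:7>2)
P1→{A,C,D} P2→{P,Q,S}

Survivors P1:{A,C,D} P2:{P,Q,S}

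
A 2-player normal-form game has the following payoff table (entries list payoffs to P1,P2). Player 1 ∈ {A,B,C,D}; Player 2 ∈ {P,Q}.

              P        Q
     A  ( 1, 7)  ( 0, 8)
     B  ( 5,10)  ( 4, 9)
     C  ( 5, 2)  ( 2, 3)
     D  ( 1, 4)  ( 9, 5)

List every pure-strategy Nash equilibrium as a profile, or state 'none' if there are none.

PSNE = {(B,P), (D,Q)}

(A,P): not NE [P1→C gives 5>1; P2→Q gives 8>7]
(A,Q): not NE [P1→D gives 9>0]
(B,P): NE
(B,Q): not NE [P1→D gives 9>4; P2→P gives 10>9]
(C,P): not NE [P2→Q gives 3>2]
(C,Q): not NE [P1→D gives 9>2]
(D,P): not NE [P1→C gives 5>1; P2→Q gives 5>4]
(D,Q): NE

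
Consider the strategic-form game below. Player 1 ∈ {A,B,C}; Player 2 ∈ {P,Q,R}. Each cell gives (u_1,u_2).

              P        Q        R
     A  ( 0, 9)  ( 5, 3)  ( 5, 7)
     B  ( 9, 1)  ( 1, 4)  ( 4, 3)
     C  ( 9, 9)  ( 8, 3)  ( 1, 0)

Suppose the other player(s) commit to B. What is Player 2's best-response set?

argmax u_2 = {Q}

u_2(P vs B) = 1
u_2(Q vs B) = 4
u_2(R vs B) = 3
max payoff 4 at {Q}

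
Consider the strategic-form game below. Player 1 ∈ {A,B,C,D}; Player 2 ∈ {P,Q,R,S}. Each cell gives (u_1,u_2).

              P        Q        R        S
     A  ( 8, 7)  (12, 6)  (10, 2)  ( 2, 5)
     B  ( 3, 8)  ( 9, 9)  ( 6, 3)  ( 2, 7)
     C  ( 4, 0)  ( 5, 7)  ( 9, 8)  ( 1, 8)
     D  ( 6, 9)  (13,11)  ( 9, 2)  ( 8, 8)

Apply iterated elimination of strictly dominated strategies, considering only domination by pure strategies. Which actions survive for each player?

P1 drop B (D beats it: P:6>3 Q:13>9 R:9>6 S:8>2)
P1 drop C (A beats it: P:8>4 Q:12>5 R:10>9 S:2>1)
P2 drop R (P beats it: A:7>2 D:9>2)
P2 drop S (P beats it: A:7>5 D:9>8)
P1→{A,D} P2→{P,Q}

IESDS → P1:{A,D} P2:{P,Q}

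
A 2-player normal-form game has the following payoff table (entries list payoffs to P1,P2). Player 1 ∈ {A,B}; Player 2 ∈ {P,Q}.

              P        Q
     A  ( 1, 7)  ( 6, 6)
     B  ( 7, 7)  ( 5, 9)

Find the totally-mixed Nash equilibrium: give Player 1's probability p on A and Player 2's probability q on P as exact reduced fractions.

P1 indiff ⇒ q·1+(1-q)·6 = q·7+(1-q)·5 ⇒ q(-6) = (1-q)(-1) ⇒ q = 1/7
P2 indiff ⇒ p·7+(1-p)·7 = p·6+(1-p)·9 ⇒ p(1) = (1-p)(2) ⇒ p = 2/3

p=2/3, q=1/7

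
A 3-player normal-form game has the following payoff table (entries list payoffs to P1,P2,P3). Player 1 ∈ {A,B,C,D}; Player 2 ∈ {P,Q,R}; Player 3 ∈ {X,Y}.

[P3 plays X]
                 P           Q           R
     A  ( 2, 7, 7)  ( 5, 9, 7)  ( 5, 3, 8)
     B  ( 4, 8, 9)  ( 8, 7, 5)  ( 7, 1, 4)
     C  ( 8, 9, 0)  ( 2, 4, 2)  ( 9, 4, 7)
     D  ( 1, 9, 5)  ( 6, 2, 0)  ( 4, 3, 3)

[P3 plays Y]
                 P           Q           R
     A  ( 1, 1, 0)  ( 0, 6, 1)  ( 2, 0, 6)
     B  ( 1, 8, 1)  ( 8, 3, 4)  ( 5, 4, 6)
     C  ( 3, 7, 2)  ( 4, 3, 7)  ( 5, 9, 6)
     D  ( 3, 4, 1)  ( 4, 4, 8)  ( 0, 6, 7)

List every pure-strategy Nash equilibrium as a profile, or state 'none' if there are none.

(A,P,X): not NE [P1→C gives 8>2; P2→Q gives 9>7]
(A,P,Y): not NE [P1→D gives 3>1; P2→Q gives 6>1; P3→X gives 7>0]
(A,Q,X): not NE [P1→B gives 8>5]
(A,Q,Y): not NE [P1→B gives 8>0; P3→X gives 7>1]
(A,R,X): not NE [P1→C gives 9>5; P2→Q gives 9>3]
(A,R,Y): not NE [P1→C gives 5>2; P2→Q gives 6>0; P3→X gives 8>6]
(B,P,X): not NE [P1→C gives 8>4]
(B,P,Y): not NE [P1→D gives 3>1; P3→X gives 9>1]
(B,Q,X): not NE [P2→P gives 8>7]
(B,Q,Y): not NE [P2→P gives 8>3; P3→X gives 5>4]
(B,R,X): not NE [P1→C gives 9>7; P2→P gives 8>1; P3→Y gives 6>4]
(B,R,Y): not NE [P2→P gives 8>4]
(C,P,X): not NE [P3→Y gives 2>0]
(C,P,Y): not NE [P2→R gives 9>7]
(C,Q,X): not NE [P1→B gives 8>2; P2→P gives 9>4; P3→Y gives 7>2]
(C,Q,Y): not NE [P1→B gives 8>4; P2→R gives 9>3]
(C,R,X): not NE [P2→P gives 9>4]
(C,R,Y): not NE [P3→X gives 7>6]
(D,P,X): not NE [P1→C gives 8>1]
(D,P,Y): not NE [P2→R gives 6>4; P3→X gives 5>1]
(D,Q,X): not NE [P1→B gives 8>6; P2→P gives 9>2; P3→Y gives 8>0]
(D,Q,Y): not NE [P1→B gives 8>4; P2→R gives 6>4]
(D,R,X): not NE [P1→C gives 9>4; P2→P gives 9>3; P3→Y gives 7>3]
(D,R,Y): not NE [P1→C gives 5>0]

Equilibria: none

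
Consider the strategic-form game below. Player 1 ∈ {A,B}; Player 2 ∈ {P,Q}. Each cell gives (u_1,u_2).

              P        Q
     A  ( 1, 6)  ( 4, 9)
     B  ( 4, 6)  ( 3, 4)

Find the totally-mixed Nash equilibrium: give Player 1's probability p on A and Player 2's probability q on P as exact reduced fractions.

P1 indiff ⇒ q·1+(1-q)·4 = q·4+(1-q)·3 ⇒ q(-3) = (1-q)(-1) ⇒ q = 1/4
P2 indiff ⇒ p·6+(1-p)·6 = p·9+(1-p)·4 ⇒ p(-3) = (1-p)(-2) ⇒ p = 2/5

P1 mixes 2/5 on A; P2 mixes 1/4 on P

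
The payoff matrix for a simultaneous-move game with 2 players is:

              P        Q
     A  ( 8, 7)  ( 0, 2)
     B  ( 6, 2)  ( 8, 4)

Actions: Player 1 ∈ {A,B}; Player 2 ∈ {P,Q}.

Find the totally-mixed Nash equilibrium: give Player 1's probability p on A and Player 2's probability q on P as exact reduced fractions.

p=2/7, q=4/5

P1 indiff ⇒ q·8+(1-q)·0 = q·6+(1-q)·8 ⇒ q(2) = (1-q)(8) ⇒ q = 4/5
P2 indiff ⇒ p·7+(1-p)·2 = p·2+(1-p)·4 ⇒ p(5) = (1-p)(2) ⇒ p = 2/7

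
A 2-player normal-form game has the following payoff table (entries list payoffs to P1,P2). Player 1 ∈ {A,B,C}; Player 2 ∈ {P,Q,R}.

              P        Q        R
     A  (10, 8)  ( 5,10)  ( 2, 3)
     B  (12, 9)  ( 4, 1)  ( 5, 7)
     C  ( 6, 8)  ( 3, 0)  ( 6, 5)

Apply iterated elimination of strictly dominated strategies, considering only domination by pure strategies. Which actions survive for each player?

P2 drop R (P beats it: A:8>3 B:9>7 C:8>5)
P1 drop C (A beats it: P:10>6 Q:5>3)
P1→{A,B} P2→{P,Q}

IESDS → P1:{A,B} P2:{P,Q}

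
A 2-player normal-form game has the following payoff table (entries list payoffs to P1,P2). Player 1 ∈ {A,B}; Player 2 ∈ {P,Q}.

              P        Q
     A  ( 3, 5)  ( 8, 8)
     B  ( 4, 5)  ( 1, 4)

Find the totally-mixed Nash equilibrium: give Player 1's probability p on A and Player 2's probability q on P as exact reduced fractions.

P1 indiff ⇒ q·3+(1-q)·8 = q·4+(1-q)·1 ⇒ q(-1) = (1-q)(-7) ⇒ q = 7/8
P2 indiff ⇒ p·5+(1-p)·5 = p·8+(1-p)·4 ⇒ p(-3) = (1-p)(-1) ⇒ p = 1/4

p=1/4, q=7/8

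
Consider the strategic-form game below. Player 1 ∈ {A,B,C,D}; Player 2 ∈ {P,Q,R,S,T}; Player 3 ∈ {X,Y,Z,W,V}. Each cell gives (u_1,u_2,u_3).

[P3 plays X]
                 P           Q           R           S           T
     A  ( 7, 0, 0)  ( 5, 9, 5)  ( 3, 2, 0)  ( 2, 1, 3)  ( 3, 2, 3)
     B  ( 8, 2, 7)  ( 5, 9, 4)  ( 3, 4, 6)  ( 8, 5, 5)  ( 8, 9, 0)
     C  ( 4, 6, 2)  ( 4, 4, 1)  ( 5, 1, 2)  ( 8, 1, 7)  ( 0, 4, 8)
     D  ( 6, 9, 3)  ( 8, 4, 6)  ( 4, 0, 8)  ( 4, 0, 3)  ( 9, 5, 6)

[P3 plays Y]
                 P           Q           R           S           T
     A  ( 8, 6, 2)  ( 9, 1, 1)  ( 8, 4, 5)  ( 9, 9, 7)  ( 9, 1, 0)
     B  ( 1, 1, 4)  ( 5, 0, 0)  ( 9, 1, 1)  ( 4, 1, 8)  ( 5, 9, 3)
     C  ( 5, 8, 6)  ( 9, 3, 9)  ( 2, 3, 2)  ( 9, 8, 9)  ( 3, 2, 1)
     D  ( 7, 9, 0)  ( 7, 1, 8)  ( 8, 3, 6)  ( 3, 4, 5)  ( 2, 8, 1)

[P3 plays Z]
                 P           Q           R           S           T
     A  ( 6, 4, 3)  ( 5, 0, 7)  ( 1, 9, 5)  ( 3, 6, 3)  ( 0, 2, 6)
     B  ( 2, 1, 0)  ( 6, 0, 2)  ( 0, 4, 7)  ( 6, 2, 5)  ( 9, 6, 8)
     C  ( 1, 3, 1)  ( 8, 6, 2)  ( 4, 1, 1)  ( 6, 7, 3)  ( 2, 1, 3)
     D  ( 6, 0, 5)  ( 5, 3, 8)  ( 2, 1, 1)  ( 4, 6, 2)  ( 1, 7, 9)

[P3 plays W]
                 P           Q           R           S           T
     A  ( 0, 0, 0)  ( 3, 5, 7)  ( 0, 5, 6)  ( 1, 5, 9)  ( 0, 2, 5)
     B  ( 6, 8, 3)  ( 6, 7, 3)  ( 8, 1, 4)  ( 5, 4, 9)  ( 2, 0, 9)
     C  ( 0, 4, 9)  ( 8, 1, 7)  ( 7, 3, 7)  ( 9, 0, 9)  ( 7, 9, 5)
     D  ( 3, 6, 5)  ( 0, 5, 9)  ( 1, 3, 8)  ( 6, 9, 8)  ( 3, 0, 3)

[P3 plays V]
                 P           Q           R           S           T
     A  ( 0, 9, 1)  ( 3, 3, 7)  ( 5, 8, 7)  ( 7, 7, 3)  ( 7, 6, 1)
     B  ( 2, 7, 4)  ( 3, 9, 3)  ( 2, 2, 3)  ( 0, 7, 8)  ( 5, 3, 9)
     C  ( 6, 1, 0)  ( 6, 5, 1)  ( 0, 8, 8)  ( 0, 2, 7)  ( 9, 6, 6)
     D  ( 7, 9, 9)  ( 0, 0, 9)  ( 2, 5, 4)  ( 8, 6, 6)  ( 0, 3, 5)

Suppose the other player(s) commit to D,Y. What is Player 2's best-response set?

u_2(P vs D,Y) = 9
u_2(Q vs D,Y) = 1
u_2(R vs D,Y) = 3
u_2(S vs D,Y) = 4
u_2(T vs D,Y) = 8
max payoff 9 at {P}

P2 best: {P}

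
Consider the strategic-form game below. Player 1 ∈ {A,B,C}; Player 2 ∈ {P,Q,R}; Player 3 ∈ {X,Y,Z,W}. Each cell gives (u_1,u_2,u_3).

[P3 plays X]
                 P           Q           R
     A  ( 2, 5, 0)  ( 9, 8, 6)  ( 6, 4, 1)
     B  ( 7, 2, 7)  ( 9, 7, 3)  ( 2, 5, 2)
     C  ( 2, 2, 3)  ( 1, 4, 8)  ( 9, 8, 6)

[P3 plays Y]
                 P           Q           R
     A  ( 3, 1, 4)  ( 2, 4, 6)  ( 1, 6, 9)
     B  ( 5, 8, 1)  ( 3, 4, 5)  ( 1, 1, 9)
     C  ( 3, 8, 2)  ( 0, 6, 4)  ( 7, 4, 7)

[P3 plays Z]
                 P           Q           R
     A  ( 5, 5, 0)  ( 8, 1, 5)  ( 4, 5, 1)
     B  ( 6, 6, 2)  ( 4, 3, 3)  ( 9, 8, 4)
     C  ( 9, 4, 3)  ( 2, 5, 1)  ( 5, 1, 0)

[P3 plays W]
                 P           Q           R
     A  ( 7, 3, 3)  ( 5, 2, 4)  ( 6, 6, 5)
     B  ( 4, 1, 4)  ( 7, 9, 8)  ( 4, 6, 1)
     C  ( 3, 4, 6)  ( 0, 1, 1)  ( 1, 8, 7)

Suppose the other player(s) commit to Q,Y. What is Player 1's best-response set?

u_1(A vs Q,Y) = 2
u_1(B vs Q,Y) = 3
u_1(C vs Q,Y) = 0
max payoff 3 at {B}

argmax u_1 = {B}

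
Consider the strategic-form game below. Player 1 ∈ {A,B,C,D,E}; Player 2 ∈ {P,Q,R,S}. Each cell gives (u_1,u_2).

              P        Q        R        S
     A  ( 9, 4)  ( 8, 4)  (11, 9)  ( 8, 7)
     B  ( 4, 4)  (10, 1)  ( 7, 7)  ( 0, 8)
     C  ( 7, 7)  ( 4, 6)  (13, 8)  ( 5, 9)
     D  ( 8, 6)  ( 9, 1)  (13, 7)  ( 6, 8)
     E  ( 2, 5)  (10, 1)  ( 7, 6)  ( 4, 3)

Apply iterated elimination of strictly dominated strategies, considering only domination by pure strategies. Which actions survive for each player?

P2 drop P (R beats it: A:9>4 B:7>4 C:8>7 D:7>6 E:6>5)
P2 drop Q (R beats it: A:9>4 B:7>1 C:8>6 D:7>1 E:6>1)
P1 drop B (A beats it: R:11>7 S:8>0)
P1 drop E (A beats it: R:11>7 S:8>4)
P1→{A,C,D} P2→{R,S}

Survivors P1:{A,C,D} P2:{R,S}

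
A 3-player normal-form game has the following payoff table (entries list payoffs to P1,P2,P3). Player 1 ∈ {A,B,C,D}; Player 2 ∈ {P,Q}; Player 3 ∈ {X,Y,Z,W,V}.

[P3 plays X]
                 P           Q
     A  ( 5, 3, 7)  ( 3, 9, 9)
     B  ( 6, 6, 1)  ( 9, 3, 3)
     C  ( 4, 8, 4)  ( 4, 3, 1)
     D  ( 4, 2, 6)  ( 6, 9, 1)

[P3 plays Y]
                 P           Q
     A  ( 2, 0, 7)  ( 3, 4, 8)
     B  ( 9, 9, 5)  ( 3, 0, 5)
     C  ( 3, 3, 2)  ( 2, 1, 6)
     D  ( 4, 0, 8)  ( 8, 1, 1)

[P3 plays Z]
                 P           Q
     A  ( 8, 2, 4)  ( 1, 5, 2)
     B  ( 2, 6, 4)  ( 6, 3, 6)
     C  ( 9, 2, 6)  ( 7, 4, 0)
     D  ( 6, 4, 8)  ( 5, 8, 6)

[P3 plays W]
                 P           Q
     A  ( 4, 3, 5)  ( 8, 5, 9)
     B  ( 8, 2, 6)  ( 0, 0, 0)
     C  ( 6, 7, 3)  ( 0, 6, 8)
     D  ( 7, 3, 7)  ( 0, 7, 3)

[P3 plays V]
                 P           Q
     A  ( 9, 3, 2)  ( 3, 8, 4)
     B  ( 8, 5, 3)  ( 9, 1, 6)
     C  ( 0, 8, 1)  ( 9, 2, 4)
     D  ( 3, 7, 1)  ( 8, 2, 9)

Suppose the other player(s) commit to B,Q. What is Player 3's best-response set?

u_3(X vs B,Q) = 3
u_3(Y vs B,Q) = 5
u_3(Z vs B,Q) = 6
u_3(W vs B,Q) = 0
u_3(V vs B,Q) = 6
max payoff 6 at {Z,V}

P3 best: {Z,V}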